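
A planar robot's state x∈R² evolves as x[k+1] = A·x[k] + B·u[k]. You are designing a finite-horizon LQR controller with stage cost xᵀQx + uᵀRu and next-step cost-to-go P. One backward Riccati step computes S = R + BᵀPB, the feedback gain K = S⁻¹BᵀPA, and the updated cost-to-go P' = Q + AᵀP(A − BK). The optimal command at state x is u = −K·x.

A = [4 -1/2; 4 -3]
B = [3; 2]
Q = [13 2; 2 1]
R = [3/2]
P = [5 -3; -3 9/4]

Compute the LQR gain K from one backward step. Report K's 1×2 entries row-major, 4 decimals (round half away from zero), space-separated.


0.9231 0.4615

BᵀP = [9.0000 -4.5000]
S = R + BᵀPB = [3/2] + [18.0000] = [19.5000]
BᵀPA = [18.0000 9.0000]
K = S⁻¹·BᵀPA = [0.9231 0.4615]
A−BK = [1.2308 -1.8846; 2.1538 -3.9231]
AᵀP(A−BK) = [3.3846 -3.3077; -3.3077 8.3462]
P' = Q + AᵀP(A−BK) = [16.3846 -1.3077; -1.3077 9.3462]
tr(P') = 25.7308


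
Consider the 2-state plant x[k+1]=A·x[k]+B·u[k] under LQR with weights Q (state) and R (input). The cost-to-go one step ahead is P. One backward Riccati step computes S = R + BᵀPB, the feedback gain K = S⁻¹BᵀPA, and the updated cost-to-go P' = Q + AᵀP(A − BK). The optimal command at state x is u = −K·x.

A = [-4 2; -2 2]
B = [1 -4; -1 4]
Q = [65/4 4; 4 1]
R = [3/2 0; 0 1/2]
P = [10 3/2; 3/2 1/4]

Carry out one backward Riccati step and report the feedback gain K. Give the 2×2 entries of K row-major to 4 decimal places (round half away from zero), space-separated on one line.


-0.1023 0.0547 1.2278 -0.6559

BᵀP = [8.5000 1.2500; -34.0000 -5.0000]
S = R + BᵀPB = [3/2 0; 0 1/2] + [7.2500 -29.0000; -29.0000 116.0000] = [8.7500 -29.0000; -29.0000 116.5000]
BᵀPA = [-36.5000 19.5000; 146.0000 -78.0000]
K = S⁻¹·BᵀPA = [-0.1023 0.0547; 1.2278 -0.6559]
A−BK = [1.0133 -0.6783; -7.0133 4.6783]
AᵀP(A−BK) = [2.0140 -1.2404; -1.2404 0.7722]
P' = Q + AᵀP(A−BK) = [18.2640 2.7596; 2.7596 1.7722]
tr(P') = 20.0363


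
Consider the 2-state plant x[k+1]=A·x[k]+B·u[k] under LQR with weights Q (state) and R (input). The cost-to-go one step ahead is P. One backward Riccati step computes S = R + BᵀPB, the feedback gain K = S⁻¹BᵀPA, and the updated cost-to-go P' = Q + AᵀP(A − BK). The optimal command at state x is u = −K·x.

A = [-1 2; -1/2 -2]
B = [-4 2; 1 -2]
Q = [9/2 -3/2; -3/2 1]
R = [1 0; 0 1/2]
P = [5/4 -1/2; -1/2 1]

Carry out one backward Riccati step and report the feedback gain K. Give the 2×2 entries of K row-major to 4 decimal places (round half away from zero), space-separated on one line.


BᵀP = [-5.5000 3.0000; 3.5000 -3.0000]
S = R + BᵀPB = [1 0; 0 1/2] + [25.0000 -17.0000; -17.0000 13.0000] = [26.0000 -17.0000; -17.0000 13.5000]
BᵀPA = [4.0000 -17.0000; -2.0000 13.0000]
K = S⁻¹·BᵀPA = [0.3226 -0.1371; 0.2581 0.7903]
A−BK = [-0.2258 -0.1290; -0.3065 -0.2823]
AᵀP(A−BK) = [0.2258 0.1290; 0.1290 0.3952]
P' = Q + AᵀP(A−BK) = [4.7258 -1.3710; -1.3710 1.3952]
tr(P') = 6.1210

0.3226 -0.1371 0.2581 0.7903


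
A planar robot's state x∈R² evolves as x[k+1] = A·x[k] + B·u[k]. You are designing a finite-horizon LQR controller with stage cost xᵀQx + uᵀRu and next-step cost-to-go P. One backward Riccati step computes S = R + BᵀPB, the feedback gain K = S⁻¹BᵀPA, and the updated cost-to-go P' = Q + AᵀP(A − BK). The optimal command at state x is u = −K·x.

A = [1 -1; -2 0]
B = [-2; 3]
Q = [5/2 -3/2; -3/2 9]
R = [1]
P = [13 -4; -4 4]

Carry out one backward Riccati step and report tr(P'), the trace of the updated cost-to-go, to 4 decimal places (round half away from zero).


BᵀP = [-38.0000 20.0000]
S = R + BᵀPB = [1] + [136.0000] = [137.0000]
BᵀPA = [-78.0000 38.0000]
K = S⁻¹·BᵀPA = [-0.5693 0.2774]
A−BK = [-0.1387 -0.4453; -0.2920 -0.8321]
AᵀP(A−BK) = [0.5912 0.6350; 0.6350 2.4599]
P' = Q + AᵀP(A−BK) = [3.0912 -0.8650; -0.8650 11.4599]
tr(P') = 14.5511

14.5511


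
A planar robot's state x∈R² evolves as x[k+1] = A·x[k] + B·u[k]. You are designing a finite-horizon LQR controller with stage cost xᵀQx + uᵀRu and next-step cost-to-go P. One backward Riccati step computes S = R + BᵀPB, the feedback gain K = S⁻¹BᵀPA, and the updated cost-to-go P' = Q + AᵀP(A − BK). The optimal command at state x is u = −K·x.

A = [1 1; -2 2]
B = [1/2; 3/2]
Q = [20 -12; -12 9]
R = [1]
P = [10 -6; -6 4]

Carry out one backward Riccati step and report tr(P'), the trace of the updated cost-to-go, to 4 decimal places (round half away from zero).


51.2857

BᵀP = [-4.0000 3.0000]
S = R + BᵀPB = [1] + [2.5000] = [3.5000]
BᵀPA = [-10.0000 2.0000]
K = S⁻¹·BᵀPA = [-2.8571 0.5714]
A−BK = [2.4286 0.7143; 2.2857 1.1429]
AᵀP(A−BK) = [21.4286 -0.2857; -0.2857 0.8571]
P' = Q + AᵀP(A−BK) = [41.4286 -12.2857; -12.2857 9.8571]
tr(P') = 51.2857


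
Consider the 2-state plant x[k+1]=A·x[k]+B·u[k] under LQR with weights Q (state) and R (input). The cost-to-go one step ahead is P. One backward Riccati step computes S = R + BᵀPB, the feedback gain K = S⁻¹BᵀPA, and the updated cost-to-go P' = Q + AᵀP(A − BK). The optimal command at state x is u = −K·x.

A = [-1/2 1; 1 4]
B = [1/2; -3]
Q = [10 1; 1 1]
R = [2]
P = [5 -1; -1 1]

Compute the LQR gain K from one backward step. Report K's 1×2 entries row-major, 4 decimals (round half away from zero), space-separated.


-0.4098 -0.5574

BᵀP = [5.5000 -3.5000]
S = R + BᵀPB = [2] + [13.2500] = [15.2500]
BᵀPA = [-6.2500 -8.5000]
K = S⁻¹·BᵀPA = [-0.4098 -0.5574]
A−BK = [-0.2951 1.2787; -0.2295 2.3279]
AᵀP(A−BK) = [0.6885 -0.9836; -0.9836 8.2623]
P' = Q + AᵀP(A−BK) = [10.6885 0.0164; 0.0164 9.2623]
tr(P') = 19.9508


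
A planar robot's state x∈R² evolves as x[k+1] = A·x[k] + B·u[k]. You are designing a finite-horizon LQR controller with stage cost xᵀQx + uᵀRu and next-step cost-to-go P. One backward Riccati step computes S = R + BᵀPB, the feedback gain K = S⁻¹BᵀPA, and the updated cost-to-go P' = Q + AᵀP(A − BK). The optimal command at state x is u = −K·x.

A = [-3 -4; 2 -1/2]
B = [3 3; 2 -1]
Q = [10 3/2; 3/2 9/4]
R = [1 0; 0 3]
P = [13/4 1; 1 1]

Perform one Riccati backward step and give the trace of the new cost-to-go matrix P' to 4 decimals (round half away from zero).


BᵀP = [11.7500 5.0000; 8.7500 2.0000]
S = R + BᵀPB = [1 0; 0 3] + [45.2500 30.2500; 30.2500 24.2500] = [46.2500 30.2500; 30.2500 27.2500]
BᵀPA = [-25.2500 -49.5000; -22.2500 -36.0000]
K = S⁻¹·BᵀPA = [-0.0434 -0.7527; -0.7683 -0.4855]
A−BK = [-0.5648 -0.2853; 1.3186 0.5199]
AᵀP(A−BK) = [3.0587 1.6912; 1.6912 1.5119]
P' = Q + AᵀP(A−BK) = [13.0587 3.1912; 3.1912 3.7619]
tr(P') = 16.8206

16.8206


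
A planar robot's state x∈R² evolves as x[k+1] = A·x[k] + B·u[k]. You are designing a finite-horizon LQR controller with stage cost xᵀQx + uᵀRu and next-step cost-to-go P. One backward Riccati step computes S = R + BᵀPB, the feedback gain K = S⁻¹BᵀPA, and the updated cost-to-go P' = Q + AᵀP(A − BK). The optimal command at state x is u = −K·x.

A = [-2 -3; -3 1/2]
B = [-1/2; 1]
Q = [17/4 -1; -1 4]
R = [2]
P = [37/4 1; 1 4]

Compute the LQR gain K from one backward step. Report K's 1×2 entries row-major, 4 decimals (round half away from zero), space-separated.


BᵀP = [-3.6250 3.5000]
S = R + BᵀPB = [2] + [5.3125] = [7.3125]
BᵀPA = [-3.2500 12.6250]
K = S⁻¹·BᵀPA = [-0.4444 1.7265]
A−BK = [-2.2222 -2.1368; -2.5556 -1.2265]
AᵀP(A−BK) = [83.5556 63.1111; 63.1111 59.4530]
P' = Q + AᵀP(A−BK) = [87.8056 62.1111; 62.1111 63.4530]
tr(P') = 151.2585

-0.4444 1.7265


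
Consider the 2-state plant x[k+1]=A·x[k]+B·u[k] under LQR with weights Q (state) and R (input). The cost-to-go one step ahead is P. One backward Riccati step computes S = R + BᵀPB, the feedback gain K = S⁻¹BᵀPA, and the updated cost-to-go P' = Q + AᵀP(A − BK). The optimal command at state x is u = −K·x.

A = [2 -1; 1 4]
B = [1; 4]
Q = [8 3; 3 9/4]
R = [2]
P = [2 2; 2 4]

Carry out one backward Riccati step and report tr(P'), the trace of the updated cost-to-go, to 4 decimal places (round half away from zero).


17.2976

BᵀP = [10.0000 18.0000]
S = R + BᵀPB = [2] + [82.0000] = [84.0000]
BᵀPA = [38.0000 62.0000]
K = S⁻¹·BᵀPA = [0.4524 0.7381]
A−BK = [1.5476 -1.7381; -0.8095 1.0476]
AᵀP(A−BK) = [2.8095 -2.0476; -2.0476 4.2381]
P' = Q + AᵀP(A−BK) = [10.8095 0.9524; 0.9524 6.4881]
tr(P') = 17.2976


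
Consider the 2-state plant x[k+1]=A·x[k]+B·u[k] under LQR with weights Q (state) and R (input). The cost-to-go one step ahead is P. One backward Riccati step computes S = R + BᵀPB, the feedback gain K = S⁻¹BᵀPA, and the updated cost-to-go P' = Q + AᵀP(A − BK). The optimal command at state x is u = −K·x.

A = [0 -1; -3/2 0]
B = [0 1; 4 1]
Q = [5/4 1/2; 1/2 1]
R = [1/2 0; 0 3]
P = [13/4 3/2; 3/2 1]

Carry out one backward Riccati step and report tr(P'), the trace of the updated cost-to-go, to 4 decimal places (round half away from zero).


BᵀP = [6.0000 4.0000; 4.7500 2.5000]
S = R + BᵀPB = [1/2 0; 0 3] + [16.0000 10.0000; 10.0000 7.2500] = [16.5000 10.0000; 10.0000 10.2500]
BᵀPA = [-6.0000 -6.0000; -3.7500 -4.7500]
K = S⁻¹·BᵀPA = [-0.3472 -0.2025; -0.0271 -0.2658]
A−BK = [0.0271 -0.7342; -0.0841 1.0759]
AᵀP(A−BK) = [0.0651 0.0380; 0.0380 0.7722]
P' = Q + AᵀP(A−BK) = [1.3151 0.5380; 0.5380 1.7722]
tr(P') = 3.0873

3.0873


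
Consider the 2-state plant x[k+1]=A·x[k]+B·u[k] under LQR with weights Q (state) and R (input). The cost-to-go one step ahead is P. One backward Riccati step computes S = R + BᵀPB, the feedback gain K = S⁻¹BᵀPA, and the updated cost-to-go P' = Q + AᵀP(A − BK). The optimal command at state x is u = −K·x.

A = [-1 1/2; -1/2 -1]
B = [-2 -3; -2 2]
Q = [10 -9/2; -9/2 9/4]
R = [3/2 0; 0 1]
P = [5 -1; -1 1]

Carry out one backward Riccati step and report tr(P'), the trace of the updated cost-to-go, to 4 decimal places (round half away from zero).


12.5422

BᵀP = [-8.0000 0.0000; -17.0000 5.0000]
S = R + BᵀPB = [3/2 0; 0 1] + [16.0000 24.0000; 24.0000 61.0000] = [17.5000 24.0000; 24.0000 62.0000]
BᵀPA = [8.0000 -4.0000; 14.5000 -13.5000]
K = S⁻¹·BᵀPA = [0.2908 0.1493; 0.1213 -0.2755]
A−BK = [-0.0545 -0.0280; -0.1611 -0.1503]
AᵀP(A−BK) = [0.1648 0.0508; 0.0508 0.1275]
P' = Q + AᵀP(A−BK) = [10.1648 -4.4492; -4.4492 2.3775]
tr(P') = 12.5422


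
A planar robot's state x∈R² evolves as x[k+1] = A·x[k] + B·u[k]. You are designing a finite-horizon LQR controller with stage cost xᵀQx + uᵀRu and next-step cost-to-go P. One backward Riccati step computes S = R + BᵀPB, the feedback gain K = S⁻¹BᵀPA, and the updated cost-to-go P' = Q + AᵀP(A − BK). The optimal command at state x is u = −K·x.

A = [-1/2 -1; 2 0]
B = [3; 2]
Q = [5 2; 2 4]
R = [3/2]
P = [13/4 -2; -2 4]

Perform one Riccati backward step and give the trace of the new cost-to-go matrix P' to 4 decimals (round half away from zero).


BᵀP = [5.7500 2.0000]
S = R + BᵀPB = [3/2] + [21.2500] = [22.7500]
BᵀPA = [1.1250 -5.7500]
K = S⁻¹·BᵀPA = [0.0495 -0.2527]
A−BK = [-0.6484 -0.2418; 1.9011 0.5055]
AᵀP(A−BK) = [20.7569 5.9093; 5.9093 1.7967]
P' = Q + AᵀP(A−BK) = [25.7569 7.9093; 7.9093 5.7967]
tr(P') = 31.5536

31.5536


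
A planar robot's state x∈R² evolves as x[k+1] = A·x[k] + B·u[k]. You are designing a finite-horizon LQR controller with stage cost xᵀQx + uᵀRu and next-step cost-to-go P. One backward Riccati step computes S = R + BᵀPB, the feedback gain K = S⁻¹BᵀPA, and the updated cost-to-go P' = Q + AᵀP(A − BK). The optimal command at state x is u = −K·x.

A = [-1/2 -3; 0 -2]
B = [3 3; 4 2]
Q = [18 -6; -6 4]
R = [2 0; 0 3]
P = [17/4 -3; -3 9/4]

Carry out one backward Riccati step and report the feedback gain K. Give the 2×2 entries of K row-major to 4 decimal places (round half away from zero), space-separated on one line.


0.0405 -0.1216 -0.2432 -0.7703

BᵀP = [0.7500 0.0000; 6.7500 -4.5000]
S = R + BᵀPB = [2 0; 0 3] + [2.2500 2.2500; 2.2500 11.2500] = [4.2500 2.2500; 2.2500 14.2500]
BᵀPA = [-0.3750 -2.2500; -3.3750 -11.2500]
K = S⁻¹·BᵀPA = [0.0405 -0.1216; -0.2432 -0.7703]
A−BK = [0.1081 -0.3243; 0.3243 0.0270]
AᵀP(A−BK) = [0.2568 0.7297; 0.7297 2.3108]
P' = Q + AᵀP(A−BK) = [18.2568 -5.2703; -5.2703 6.3108]
tr(P') = 24.5676


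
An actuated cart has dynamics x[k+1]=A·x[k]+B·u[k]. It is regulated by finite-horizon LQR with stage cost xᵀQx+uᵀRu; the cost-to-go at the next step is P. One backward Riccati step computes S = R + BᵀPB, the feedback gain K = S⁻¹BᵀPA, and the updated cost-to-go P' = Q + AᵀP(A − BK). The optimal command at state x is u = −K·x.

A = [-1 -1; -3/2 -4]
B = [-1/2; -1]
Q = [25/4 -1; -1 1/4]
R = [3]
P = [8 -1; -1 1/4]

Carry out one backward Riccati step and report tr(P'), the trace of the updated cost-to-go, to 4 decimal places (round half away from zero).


BᵀP = [-3.0000 0.2500]
S = R + BᵀPB = [3] + [1.2500] = [4.2500]
BᵀPA = [2.6250 2.0000]
K = S⁻¹·BᵀPA = [0.6176 0.4706]
A−BK = [-0.6912 -0.7647; -0.8824 -3.5294]
AᵀP(A−BK) = [3.9412 2.7647; 2.7647 3.0588]
P' = Q + AᵀP(A−BK) = [10.1912 1.7647; 1.7647 3.3088]
tr(P') = 13.5000

13.5000


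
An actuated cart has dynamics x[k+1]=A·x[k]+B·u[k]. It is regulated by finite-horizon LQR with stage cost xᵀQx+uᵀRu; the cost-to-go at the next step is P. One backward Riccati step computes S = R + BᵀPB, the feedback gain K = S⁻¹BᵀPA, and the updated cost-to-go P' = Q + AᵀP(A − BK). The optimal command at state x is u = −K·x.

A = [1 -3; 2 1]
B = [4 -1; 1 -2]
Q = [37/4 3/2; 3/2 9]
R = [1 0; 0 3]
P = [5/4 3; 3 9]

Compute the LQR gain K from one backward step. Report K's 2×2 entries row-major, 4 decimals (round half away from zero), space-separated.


0.4666 -0.3709 -0.4961 -0.3406

BᵀP = [8.0000 21.0000; -7.2500 -21.0000]
S = R + BᵀPB = [1 0; 0 3] + [53.0000 -50.0000; -50.0000 49.2500] = [54.0000 -50.0000; -50.0000 52.2500]
BᵀPA = [50.0000 -3.0000; -49.2500 0.7500]
K = S⁻¹·BᵀPA = [0.4666 -0.3709; -0.4961 -0.3406]
A−BK = [-1.3624 -1.8569; 0.5412 0.6897]
AᵀP(A−BK) = [1.4883 1.0218; 1.0218 1.3927]
P' = Q + AᵀP(A−BK) = [10.7383 2.5218; 2.5218 10.3927]
tr(P') = 21.1310


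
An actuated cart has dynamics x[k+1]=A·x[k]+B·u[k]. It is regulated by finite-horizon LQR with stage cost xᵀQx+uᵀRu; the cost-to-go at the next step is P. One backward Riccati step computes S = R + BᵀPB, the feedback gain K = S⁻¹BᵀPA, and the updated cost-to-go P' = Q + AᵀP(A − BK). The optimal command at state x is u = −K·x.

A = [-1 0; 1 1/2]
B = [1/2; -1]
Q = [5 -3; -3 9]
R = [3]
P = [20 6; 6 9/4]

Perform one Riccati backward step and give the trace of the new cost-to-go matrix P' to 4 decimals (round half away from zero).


BᵀP = [4.0000 0.7500]
S = R + BᵀPB = [3] + [1.2500] = [4.2500]
BᵀPA = [-3.2500 0.3750]
K = S⁻¹·BᵀPA = [-0.7647 0.0882]
A−BK = [-0.6176 -0.0441; 0.2353 0.5882]
AᵀP(A−BK) = [7.7647 -1.5882; -1.5882 0.5294]
P' = Q + AᵀP(A−BK) = [12.7647 -4.5882; -4.5882 9.5294]
tr(P') = 22.2941

22.2941


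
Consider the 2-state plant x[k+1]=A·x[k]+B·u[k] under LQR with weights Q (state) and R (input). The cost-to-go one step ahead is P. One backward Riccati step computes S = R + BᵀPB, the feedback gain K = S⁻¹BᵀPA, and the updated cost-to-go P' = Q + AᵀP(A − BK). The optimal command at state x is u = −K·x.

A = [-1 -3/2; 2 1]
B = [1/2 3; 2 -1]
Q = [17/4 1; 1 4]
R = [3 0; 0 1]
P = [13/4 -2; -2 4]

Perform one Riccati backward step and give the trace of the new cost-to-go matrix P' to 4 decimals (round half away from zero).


10.2445

BᵀP = [-2.3750 7.0000; 11.7500 -10.0000]
S = R + BᵀPB = [3 0; 0 1] + [12.8125 -14.1250; -14.1250 45.2500] = [15.8125 -14.1250; -14.1250 46.2500]
BᵀPA = [16.3750 10.5625; -31.7500 -27.6250]
K = S⁻¹·BᵀPA = [0.5808 0.1849; -0.5091 -0.5408]
A−BK = [0.2369 0.0301; 0.3293 0.0894]
AᵀP(A−BK) = [1.5753 0.6762; 0.6762 0.4192]
P' = Q + AᵀP(A−BK) = [5.8253 1.6762; 1.6762 4.4192]
tr(P') = 10.2445


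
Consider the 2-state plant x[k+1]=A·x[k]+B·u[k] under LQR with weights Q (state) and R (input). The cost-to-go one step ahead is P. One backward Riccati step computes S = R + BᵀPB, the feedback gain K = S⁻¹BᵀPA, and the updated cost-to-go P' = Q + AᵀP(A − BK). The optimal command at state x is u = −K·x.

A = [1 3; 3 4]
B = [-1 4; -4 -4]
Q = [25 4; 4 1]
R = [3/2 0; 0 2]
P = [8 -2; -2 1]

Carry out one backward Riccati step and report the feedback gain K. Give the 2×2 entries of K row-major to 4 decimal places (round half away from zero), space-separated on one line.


BᵀP = [0.0000 -2.0000; 40.0000 -12.0000]
S = R + BᵀPB = [3/2 0; 0 2] + [8.0000 8.0000; 8.0000 208.0000] = [9.5000 8.0000; 8.0000 210.0000]
BᵀPA = [-6.0000 -8.0000; 4.0000 72.0000]
K = S⁻¹·BᵀPA = [-0.6691 -1.1683; 0.0445 0.3874]
A−BK = [0.1528 0.2822; 0.5018 0.8762]
AᵀP(A−BK) = [0.8074 1.4407; 1.4407 2.7633]
P' = Q + AᵀP(A−BK) = [25.8074 5.4407; 5.4407 3.7633]
tr(P') = 29.5707

-0.6691 -1.1683 0.0445 0.3874


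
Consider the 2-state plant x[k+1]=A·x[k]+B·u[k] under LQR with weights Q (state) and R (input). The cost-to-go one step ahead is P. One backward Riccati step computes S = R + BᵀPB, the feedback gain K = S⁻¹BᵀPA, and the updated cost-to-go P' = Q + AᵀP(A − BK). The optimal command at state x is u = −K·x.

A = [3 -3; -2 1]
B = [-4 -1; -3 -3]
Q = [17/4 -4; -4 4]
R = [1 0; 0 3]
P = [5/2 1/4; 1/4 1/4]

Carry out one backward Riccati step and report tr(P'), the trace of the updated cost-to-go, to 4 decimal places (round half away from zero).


BᵀP = [-10.7500 -1.7500; -3.2500 -1.0000]
S = R + BᵀPB = [1 0; 0 3] + [48.2500 16.0000; 16.0000 6.2500] = [49.2500 16.0000; 16.0000 9.2500]
BᵀPA = [-28.7500 30.5000; -7.7500 8.7500]
K = S⁻¹·BᵀPA = [-0.7112 0.7122; 0.3924 -0.2859]
A−BK = [0.5474 -0.4372; -2.9565 2.2787]
AᵀP(A−BK) = [3.0930 -2.4908; -2.4908 2.0304]
P' = Q + AᵀP(A−BK) = [7.3430 -6.4908; -6.4908 6.0304]
tr(P') = 13.3734

13.3734


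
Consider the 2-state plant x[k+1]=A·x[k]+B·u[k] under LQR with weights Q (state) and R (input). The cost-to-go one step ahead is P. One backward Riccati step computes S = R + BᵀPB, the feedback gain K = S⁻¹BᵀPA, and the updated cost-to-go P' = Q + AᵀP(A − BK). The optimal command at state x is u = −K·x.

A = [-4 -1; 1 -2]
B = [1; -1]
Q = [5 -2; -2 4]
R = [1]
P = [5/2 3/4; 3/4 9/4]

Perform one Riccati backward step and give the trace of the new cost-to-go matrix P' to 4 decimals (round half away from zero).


BᵀP = [1.7500 -1.5000]
S = R + BᵀPB = [1] + [3.2500] = [4.2500]
BᵀPA = [-8.5000 1.2500]
K = S⁻¹·BᵀPA = [-2.0000 0.2941]
A−BK = [-2.0000 -1.2941; -1.0000 -1.7059]
AᵀP(A−BK) = [19.2500 13.2500; 13.2500 14.1324]
P' = Q + AᵀP(A−BK) = [24.2500 11.2500; 11.2500 18.1324]
tr(P') = 42.3824

42.3824


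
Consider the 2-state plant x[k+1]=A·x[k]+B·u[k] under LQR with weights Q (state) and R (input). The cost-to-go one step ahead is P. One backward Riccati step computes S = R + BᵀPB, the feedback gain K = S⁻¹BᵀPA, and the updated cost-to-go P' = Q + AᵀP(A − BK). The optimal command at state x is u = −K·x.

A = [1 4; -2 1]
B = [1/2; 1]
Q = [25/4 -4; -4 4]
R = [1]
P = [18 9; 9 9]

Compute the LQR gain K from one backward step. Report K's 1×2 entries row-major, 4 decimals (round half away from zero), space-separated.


-0.3830 3.6383

BᵀP = [18.0000 13.5000]
S = R + BᵀPB = [1] + [22.5000] = [23.5000]
BᵀPA = [-9.0000 85.5000]
K = S⁻¹·BᵀPA = [-0.3830 3.6383]
A−BK = [1.1915 2.1809; -1.6170 -2.6383]
AᵀP(A−BK) = [14.5532 23.7447; 23.7447 57.9255]
P' = Q + AᵀP(A−BK) = [20.8032 19.7447; 19.7447 61.9255]
tr(P') = 82.7287


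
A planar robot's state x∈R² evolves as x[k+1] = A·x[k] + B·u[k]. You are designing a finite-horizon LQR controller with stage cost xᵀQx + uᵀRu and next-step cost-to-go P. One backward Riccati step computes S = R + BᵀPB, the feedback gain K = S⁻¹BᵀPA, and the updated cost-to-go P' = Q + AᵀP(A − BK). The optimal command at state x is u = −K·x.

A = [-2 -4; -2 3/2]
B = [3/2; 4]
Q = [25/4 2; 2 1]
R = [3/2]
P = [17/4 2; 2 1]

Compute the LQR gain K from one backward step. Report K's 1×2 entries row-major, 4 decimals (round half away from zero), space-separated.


BᵀP = [14.3750 7.0000]
S = R + BᵀPB = [3/2] + [49.5625] = [51.0625]
BᵀPA = [-42.7500 -47.0000]
K = S⁻¹·BᵀPA = [-0.8372 -0.9204]
A−BK = [-0.7442 -2.6193; 1.3488 5.1818]
AᵀP(A−BK) = [1.2093 1.6512; 1.6512 2.9893]
P' = Q + AᵀP(A−BK) = [7.4593 3.6512; 3.6512 3.9893]
tr(P') = 11.4486

-0.8372 -0.9204


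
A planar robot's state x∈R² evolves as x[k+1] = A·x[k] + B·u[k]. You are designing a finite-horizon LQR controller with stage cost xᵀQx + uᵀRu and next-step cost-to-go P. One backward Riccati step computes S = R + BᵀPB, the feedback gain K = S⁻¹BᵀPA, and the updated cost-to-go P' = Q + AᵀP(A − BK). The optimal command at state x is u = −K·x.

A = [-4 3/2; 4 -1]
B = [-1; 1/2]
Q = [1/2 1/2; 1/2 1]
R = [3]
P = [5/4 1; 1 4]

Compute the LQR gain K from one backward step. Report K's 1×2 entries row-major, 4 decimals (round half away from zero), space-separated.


1.6471 -0.5000

BᵀP = [-0.7500 1.0000]
S = R + BᵀPB = [3] + [1.2500] = [4.2500]
BᵀPA = [7.0000 -2.1250]
K = S⁻¹·BᵀPA = [1.6471 -0.5000]
A−BK = [-2.3529 1.0000; 3.1765 -0.7500]
AᵀP(A−BK) = [40.4706 -10.0000; -10.0000 2.7500]
P' = Q + AᵀP(A−BK) = [40.9706 -9.5000; -9.5000 3.7500]
tr(P') = 44.7206


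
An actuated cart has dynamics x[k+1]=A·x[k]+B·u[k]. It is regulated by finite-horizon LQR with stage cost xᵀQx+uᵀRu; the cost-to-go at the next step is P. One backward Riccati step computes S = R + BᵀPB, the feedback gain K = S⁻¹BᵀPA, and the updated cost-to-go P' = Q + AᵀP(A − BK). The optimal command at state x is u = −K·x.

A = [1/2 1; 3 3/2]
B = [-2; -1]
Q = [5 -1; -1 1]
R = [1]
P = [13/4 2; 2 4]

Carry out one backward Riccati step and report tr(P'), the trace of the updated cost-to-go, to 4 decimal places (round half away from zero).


20.2043

BᵀP = [-8.5000 -8.0000]
S = R + BᵀPB = [1] + [25.0000] = [26.0000]
BᵀPA = [-28.2500 -20.5000]
K = S⁻¹·BᵀPA = [-1.0865 -0.7885]
A−BK = [-1.6731 -0.5769; 1.9135 0.7115]
AᵀP(A−BK) = [12.1178 4.8510; 4.8510 2.0865]
P' = Q + AᵀP(A−BK) = [17.1178 3.8510; 3.8510 3.0865]
tr(P') = 20.2043


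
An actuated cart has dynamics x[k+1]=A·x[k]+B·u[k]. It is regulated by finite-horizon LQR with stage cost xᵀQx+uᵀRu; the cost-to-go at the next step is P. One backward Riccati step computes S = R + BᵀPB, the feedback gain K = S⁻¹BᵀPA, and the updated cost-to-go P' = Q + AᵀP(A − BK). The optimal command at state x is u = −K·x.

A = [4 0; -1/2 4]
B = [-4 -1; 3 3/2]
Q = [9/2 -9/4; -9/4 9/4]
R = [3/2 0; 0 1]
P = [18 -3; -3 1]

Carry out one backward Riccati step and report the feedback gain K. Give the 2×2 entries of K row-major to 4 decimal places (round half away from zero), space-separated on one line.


-0.9690 -0.0969 0.2657 0.9266

BᵀP = [-81.0000 15.0000; -22.5000 4.5000]
S = R + BᵀPB = [3/2 0; 0 1] + [369.0000 103.5000; 103.5000 29.2500] = [370.5000 103.5000; 103.5000 30.2500]
BᵀPA = [-331.5000 60.0000; -92.2500 18.0000]
K = S⁻¹·BᵀPA = [-0.9690 -0.0969; 0.2657 0.9266]
A−BK = [0.3899 0.5390; 2.0083 2.9008]
AᵀP(A−BK) = [3.5503 3.3550; 3.3550 5.1355]
P' = Q + AᵀP(A−BK) = [8.0503 1.1050; 1.1050 7.3855]
tr(P') = 15.4358


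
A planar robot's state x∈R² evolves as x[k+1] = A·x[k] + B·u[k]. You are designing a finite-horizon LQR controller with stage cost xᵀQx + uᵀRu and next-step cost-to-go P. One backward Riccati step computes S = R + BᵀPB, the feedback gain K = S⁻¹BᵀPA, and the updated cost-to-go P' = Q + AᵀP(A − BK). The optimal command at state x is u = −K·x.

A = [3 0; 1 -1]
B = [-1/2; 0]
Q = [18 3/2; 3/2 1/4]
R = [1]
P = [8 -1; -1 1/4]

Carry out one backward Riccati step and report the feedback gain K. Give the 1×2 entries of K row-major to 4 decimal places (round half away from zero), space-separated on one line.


-3.8333 -0.1667

BᵀP = [-4.0000 0.5000]
S = R + BᵀPB = [1] + [2.0000] = [3.0000]
BᵀPA = [-11.5000 -0.5000]
K = S⁻¹·BᵀPA = [-3.8333 -0.1667]
A−BK = [1.0833 -0.0833; 1.0000 -1.0000]
AᵀP(A−BK) = [22.1667 0.8333; 0.8333 0.1667]
P' = Q + AᵀP(A−BK) = [40.1667 2.3333; 2.3333 0.4167]
tr(P') = 40.5833


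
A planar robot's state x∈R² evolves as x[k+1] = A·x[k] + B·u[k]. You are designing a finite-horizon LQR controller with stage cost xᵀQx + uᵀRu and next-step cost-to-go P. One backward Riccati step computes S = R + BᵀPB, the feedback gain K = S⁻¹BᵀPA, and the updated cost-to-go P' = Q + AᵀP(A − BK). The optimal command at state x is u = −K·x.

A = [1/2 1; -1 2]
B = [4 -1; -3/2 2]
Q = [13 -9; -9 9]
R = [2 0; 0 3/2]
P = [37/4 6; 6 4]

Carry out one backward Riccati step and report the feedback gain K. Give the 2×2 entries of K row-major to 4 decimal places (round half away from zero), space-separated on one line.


BᵀP = [28.0000 18.0000; 2.7500 2.0000]
S = R + BᵀPB = [2 0; 0 3/2] + [85.0000 8.0000; 8.0000 1.2500] = [87.0000 8.0000; 8.0000 2.7500]
BᵀPA = [-4.0000 64.0000; -0.6250 6.7500]
K = S⁻¹·BᵀPA = [-0.0342 0.6961; -0.1277 0.4294]
A−BK = [0.5093 -1.3552; -0.7960 2.1854]
AᵀP(A−BK) = [0.0958 -0.3220; -0.3220 1.7981]
P' = Q + AᵀP(A−BK) = [13.0958 -9.3220; -9.3220 10.7981]
tr(P') = 23.8939

-0.0342 0.6961 -0.1277 0.4294


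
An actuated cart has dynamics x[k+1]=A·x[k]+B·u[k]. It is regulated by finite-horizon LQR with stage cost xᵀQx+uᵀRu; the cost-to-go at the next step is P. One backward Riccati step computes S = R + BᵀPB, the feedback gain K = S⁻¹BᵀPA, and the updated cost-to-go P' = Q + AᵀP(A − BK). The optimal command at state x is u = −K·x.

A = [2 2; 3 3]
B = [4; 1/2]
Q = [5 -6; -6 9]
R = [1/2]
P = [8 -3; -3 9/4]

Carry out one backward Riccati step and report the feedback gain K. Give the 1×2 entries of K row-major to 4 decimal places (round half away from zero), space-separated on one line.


0.2424 0.2424

BᵀP = [30.5000 -10.8750]
S = R + BᵀPB = [1/2] + [116.5625] = [117.0625]
BᵀPA = [28.3750 28.3750]
K = S⁻¹·BᵀPA = [0.2424 0.2424]
A−BK = [1.0304 1.0304; 2.8788 2.8788]
AᵀP(A−BK) = [9.3721 9.3721; 9.3721 9.3721]
P' = Q + AᵀP(A−BK) = [14.3721 3.3721; 3.3721 18.3721]
tr(P') = 32.7443


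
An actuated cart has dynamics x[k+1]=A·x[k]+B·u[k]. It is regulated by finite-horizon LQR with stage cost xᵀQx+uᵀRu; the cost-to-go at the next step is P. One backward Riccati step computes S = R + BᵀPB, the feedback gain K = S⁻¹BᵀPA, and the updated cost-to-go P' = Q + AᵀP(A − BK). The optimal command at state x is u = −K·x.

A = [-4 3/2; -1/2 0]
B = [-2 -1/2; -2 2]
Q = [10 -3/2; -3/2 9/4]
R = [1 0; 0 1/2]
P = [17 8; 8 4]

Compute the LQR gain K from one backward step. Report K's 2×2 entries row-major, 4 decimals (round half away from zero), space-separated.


1.5161 -0.5455 0.6042 -0.2727

BᵀP = [-50.0000 -24.0000; 7.5000 4.0000]
S = R + BᵀPB = [1 0; 0 1/2] + [148.0000 -23.0000; -23.0000 4.2500] = [149.0000 -23.0000; -23.0000 4.7500]
BᵀPA = [212.0000 -75.0000; -32.0000 11.2500]
K = S⁻¹·BᵀPA = [1.5161 -0.5455; 0.6042 -0.2727]
A−BK = [-0.6657 0.2727; 1.3238 -0.5455]
AᵀP(A−BK) = [2.9245 -1.0909; -1.0909 0.4091]
P' = Q + AᵀP(A−BK) = [12.9245 -2.5909; -2.5909 2.6591]
tr(P') = 15.5836


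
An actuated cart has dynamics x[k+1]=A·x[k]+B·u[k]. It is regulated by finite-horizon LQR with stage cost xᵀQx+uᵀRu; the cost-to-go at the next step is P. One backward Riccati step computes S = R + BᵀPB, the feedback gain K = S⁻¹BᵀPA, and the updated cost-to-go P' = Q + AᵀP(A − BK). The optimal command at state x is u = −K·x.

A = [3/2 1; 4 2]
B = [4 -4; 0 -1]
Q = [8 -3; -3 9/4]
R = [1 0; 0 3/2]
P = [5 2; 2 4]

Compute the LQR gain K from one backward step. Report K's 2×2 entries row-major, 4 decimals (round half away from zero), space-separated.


-1.7487 -0.8251 -2.3141 -1.1686

BᵀP = [20.0000 8.0000; -22.0000 -12.0000]
S = R + BᵀPB = [1 0; 0 3/2] + [80.0000 -88.0000; -88.0000 100.0000] = [81.0000 -88.0000; -88.0000 101.5000]
BᵀPA = [62.0000 36.0000; -81.0000 -46.0000]
K = S⁻¹·BᵀPA = [-1.7487 -0.8251; -2.3141 -1.1686]
A−BK = [-0.7618 -0.3738; 1.6859 0.8314]
AᵀP(A−BK) = [20.2238 10.0026; 10.0026 4.9497]
P' = Q + AᵀP(A−BK) = [28.2238 7.0026; 7.0026 7.1997]
tr(P') = 35.4236


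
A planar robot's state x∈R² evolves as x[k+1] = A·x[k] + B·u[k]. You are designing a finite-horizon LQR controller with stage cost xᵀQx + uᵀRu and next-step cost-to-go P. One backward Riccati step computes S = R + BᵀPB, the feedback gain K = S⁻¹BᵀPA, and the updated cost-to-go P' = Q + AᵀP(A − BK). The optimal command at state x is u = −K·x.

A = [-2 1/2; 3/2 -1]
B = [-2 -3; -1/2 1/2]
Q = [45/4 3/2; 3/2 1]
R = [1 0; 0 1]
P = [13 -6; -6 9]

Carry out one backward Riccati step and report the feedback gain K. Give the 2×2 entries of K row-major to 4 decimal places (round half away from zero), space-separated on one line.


BᵀP = [-23.0000 7.5000; -42.0000 22.5000]
S = R + BᵀPB = [1 0; 0 1] + [42.2500 72.7500; 72.7500 137.2500] = [43.2500 72.7500; 72.7500 138.2500]
BᵀPA = [57.2500 -19.0000; 117.7500 -43.5000]
K = S⁻¹·BᵀPA = [-0.9487 0.7832; 1.3509 -0.7268]
A−BK = [0.1554 -0.1139; 0.3502 -0.2450]
AᵀP(A−BK) = [3.4896 -2.2594; -2.2594 1.5157]
P' = Q + AᵀP(A−BK) = [14.7396 -0.7594; -0.7594 2.5157]
tr(P') = 17.2553

-0.9487 0.7832 1.3509 -0.7268


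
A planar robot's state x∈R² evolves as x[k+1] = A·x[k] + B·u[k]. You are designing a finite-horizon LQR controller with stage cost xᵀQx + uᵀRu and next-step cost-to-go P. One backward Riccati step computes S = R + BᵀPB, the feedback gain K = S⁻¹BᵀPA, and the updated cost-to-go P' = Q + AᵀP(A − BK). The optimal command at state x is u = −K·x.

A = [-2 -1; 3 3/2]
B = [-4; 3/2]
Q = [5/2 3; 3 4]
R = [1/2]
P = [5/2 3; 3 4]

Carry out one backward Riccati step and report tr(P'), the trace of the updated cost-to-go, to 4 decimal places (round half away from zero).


14.4630

BᵀP = [-5.5000 -6.0000]
S = R + BᵀPB = [1/2] + [13.0000] = [13.5000]
BᵀPA = [-7.0000 -3.5000]
K = S⁻¹·BᵀPA = [-0.5185 -0.2593]
A−BK = [-4.0741 -2.0370; 3.7778 1.8889]
AᵀP(A−BK) = [6.3704 3.1852; 3.1852 1.5926]
P' = Q + AᵀP(A−BK) = [8.8704 6.1852; 6.1852 5.5926]
tr(P') = 14.4630


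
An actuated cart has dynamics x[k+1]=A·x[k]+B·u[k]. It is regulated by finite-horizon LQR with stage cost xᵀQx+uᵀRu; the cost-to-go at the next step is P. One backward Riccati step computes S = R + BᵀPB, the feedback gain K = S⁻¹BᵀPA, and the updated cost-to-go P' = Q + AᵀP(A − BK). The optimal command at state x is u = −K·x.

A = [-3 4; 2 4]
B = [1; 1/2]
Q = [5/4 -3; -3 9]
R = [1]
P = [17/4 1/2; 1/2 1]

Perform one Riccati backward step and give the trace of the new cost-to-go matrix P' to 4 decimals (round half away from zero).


BᵀP = [4.5000 1.0000]
S = R + BᵀPB = [1] + [5.0000] = [6.0000]
BᵀPA = [-11.5000 22.0000]
K = S⁻¹·BᵀPA = [-1.9167 3.6667]
A−BK = [-1.0833 0.3333; 2.9583 2.1667]
AᵀP(A−BK) = [14.2083 -2.8333; -2.8333 19.3333]
P' = Q + AᵀP(A−BK) = [15.4583 -5.8333; -5.8333 28.3333]
tr(P') = 43.7917

43.7917


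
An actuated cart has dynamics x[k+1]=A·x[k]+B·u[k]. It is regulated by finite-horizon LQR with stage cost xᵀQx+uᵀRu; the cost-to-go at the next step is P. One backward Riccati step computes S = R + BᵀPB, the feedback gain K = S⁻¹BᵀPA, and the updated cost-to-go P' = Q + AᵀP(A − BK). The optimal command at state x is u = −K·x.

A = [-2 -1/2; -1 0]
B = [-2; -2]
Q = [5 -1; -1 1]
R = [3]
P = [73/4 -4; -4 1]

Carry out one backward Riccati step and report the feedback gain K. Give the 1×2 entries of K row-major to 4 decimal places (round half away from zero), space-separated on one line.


1.0625 0.2969

BᵀP = [-28.5000 6.0000]
S = R + BᵀPB = [3] + [45.0000] = [48.0000]
BᵀPA = [51.0000 14.2500]
K = S⁻¹·BᵀPA = [1.0625 0.2969]
A−BK = [0.1250 0.0938; 1.1250 0.5938]
AᵀP(A−BK) = [3.8125 1.1094; 1.1094 0.3320]
P' = Q + AᵀP(A−BK) = [8.8125 0.1094; 0.1094 1.3320]
tr(P') = 10.1445


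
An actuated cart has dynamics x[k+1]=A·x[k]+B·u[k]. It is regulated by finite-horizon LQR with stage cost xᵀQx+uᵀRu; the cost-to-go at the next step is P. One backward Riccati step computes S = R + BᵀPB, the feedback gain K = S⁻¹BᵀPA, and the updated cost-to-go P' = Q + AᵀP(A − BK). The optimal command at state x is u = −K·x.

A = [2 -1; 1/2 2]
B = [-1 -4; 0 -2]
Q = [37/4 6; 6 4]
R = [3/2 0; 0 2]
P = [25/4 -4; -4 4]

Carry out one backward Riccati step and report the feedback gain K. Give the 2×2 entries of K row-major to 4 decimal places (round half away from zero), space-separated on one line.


BᵀP = [-6.2500 4.0000; -17.0000 8.0000]
S = R + BᵀPB = [3/2 0; 0 2] + [6.2500 17.0000; 17.0000 52.0000] = [7.7500 17.0000; 17.0000 54.0000]
BᵀPA = [-10.5000 14.2500; -30.0000 33.0000]
K = S⁻¹·BᵀPA = [-0.4402 1.6100; -0.4170 0.1042]
A−BK = [-0.1081 1.0270; -0.3340 2.2085]
AᵀP(A−BK) = [0.8687 -2.4672; -2.4672 11.8668]
P' = Q + AᵀP(A−BK) = [10.1187 3.5328; 3.5328 15.8668]
tr(P') = 25.9855

-0.4402 1.6100 -0.4170 0.1042


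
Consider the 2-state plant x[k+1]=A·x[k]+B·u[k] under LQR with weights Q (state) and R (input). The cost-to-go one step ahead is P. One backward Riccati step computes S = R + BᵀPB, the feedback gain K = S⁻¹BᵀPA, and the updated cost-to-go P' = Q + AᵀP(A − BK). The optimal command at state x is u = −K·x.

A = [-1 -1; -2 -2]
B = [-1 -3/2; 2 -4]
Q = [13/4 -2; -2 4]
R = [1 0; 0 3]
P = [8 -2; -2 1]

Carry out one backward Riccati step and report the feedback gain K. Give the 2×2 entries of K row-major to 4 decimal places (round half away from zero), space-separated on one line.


0.1487 0.1487 0.4387 0.4387

BᵀP = [-12.0000 4.0000; -4.0000 -1.0000]
S = R + BᵀPB = [1 0; 0 3] + [20.0000 2.0000; 2.0000 10.0000] = [21.0000 2.0000; 2.0000 13.0000]
BᵀPA = [4.0000 4.0000; 6.0000 6.0000]
K = S⁻¹·BᵀPA = [0.1487 0.1487; 0.4387 0.4387]
A−BK = [-0.1933 -0.1933; -0.5428 -0.5428]
AᵀP(A−BK) = [0.7732 0.7732; 0.7732 0.7732]
P' = Q + AᵀP(A−BK) = [4.0232 -1.2268; -1.2268 4.7732]
tr(P') = 8.7965


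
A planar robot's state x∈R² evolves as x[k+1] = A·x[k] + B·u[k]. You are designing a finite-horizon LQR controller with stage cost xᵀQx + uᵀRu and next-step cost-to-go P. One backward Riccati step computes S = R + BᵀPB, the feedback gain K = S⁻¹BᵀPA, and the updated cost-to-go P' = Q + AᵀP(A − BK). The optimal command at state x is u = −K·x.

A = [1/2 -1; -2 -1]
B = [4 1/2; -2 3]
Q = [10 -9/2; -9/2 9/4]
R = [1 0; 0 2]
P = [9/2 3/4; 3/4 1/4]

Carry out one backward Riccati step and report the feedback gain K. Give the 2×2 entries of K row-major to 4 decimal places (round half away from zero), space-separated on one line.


0.1103 -0.2505 -0.2278 -0.2203

BᵀP = [16.5000 2.5000; 4.5000 1.1250]
S = R + BᵀPB = [1 0; 0 2] + [61.0000 15.7500; 15.7500 5.6250] = [62.0000 15.7500; 15.7500 7.6250]
BᵀPA = [3.2500 -19.0000; 0.0000 -5.6250]
K = S⁻¹·BᵀPA = [0.1103 -0.2505; -0.2278 -0.2203]
A−BK = [0.1727 0.1121; -1.0960 -0.8401]
AᵀP(A−BK) = [0.2666 0.1891; 0.1891 0.2515]
P' = Q + AᵀP(A−BK) = [10.2666 -4.3109; -4.3109 2.5015]
tr(P') = 12.7681


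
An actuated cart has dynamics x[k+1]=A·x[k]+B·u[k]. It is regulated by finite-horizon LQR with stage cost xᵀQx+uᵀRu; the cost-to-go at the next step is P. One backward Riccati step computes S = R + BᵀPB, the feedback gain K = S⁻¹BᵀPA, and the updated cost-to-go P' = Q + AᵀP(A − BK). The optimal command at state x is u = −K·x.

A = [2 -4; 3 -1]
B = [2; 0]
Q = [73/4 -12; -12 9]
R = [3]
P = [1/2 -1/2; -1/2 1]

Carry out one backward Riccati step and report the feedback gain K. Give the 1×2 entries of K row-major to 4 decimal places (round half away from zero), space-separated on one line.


-0.2000 -0.6000

BᵀP = [1.0000 -1.0000]
S = R + BᵀPB = [3] + [2.0000] = [5.0000]
BᵀPA = [-1.0000 -3.0000]
K = S⁻¹·BᵀPA = [-0.2000 -0.6000]
A−BK = [2.4000 -2.8000; 3.0000 -1.0000]
AᵀP(A−BK) = [4.8000 -0.6000; -0.6000 3.2000]
P' = Q + AᵀP(A−BK) = [23.0500 -12.6000; -12.6000 12.2000]
tr(P') = 35.2500


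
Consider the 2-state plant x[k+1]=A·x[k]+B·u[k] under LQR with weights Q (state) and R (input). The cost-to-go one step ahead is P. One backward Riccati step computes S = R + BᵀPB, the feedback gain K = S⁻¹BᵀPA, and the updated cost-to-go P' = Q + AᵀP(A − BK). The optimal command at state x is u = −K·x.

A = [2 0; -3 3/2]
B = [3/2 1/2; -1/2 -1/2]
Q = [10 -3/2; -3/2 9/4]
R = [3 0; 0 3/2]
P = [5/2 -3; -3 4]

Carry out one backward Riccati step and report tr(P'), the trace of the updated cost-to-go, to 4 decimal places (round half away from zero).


26.4620

BᵀP = [5.2500 -6.5000; 2.7500 -3.5000]
S = R + BᵀPB = [3 0; 0 3/2] + [11.1250 5.8750; 5.8750 3.1250] = [14.1250 5.8750; 5.8750 4.6250]
BᵀPA = [30.0000 -9.7500; 16.0000 -5.2500]
K = S⁻¹·BᵀPA = [1.4523 -0.4625; 1.6146 -0.5477]
A−BK = [-0.9858 0.9675; -1.4665 0.9949]
AᵀP(A−BK) = [12.5963 -4.3631; -4.3631 1.6156]
P' = Q + AᵀP(A−BK) = [22.5963 -5.8631; -5.8631 3.8656]
tr(P') = 26.4620


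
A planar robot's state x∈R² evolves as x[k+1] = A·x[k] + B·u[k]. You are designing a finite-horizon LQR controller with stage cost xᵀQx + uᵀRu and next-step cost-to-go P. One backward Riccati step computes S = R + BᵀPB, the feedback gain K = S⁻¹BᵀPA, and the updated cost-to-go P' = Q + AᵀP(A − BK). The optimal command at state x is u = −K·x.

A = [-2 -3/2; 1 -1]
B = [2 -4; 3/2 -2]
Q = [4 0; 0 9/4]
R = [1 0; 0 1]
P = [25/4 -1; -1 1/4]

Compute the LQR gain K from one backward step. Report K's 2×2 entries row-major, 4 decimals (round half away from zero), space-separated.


BᵀP = [11.0000 -1.6250; -23.0000 3.5000]
S = R + BᵀPB = [1 0; 0 1] + [19.5625 -40.7500; -40.7500 85.0000] = [20.5625 -40.7500; -40.7500 86.0000]
BᵀPA = [-23.6250 -14.8750; 49.5000 31.0000]
K = S⁻¹·BᵀPA = [-0.1357 -0.1484; 0.5113 0.2901]
A−BK = [0.3165 -0.0426; 2.2261 -0.1971]
AᵀP(A−BK) = [0.7357 0.1317; 0.1317 0.1105]
P' = Q + AᵀP(A−BK) = [4.7357 0.1317; 0.1317 2.3605]
tr(P') = 7.0961

-0.1357 -0.1484 0.5113 0.2901


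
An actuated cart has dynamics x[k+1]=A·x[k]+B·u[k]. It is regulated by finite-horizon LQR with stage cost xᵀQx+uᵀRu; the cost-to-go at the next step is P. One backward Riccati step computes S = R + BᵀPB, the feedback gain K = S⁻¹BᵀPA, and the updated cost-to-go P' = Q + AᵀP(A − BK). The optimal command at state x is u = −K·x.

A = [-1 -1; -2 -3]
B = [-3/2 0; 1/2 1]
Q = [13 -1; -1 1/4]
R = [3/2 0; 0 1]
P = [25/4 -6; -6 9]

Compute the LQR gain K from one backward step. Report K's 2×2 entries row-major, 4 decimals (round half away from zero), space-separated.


BᵀP = [-12.3750 13.5000; -6.0000 9.0000]
S = R + BᵀPB = [3/2 0; 0 1] + [25.3125 13.5000; 13.5000 9.0000] = [26.8125 13.5000; 13.5000 10.0000]
BᵀPA = [-14.6250 -28.1250; -12.0000 -21.0000]
K = S⁻¹·BᵀPA = [0.1834 0.0262; -1.4476 -2.1354]
A−BK = [-0.7249 -0.9607; -0.6441 -0.8777]
AᵀP(A−BK) = [3.5611 5.0087; 5.0087 7.1441]
P' = Q + AᵀP(A−BK) = [16.5611 4.0087; 4.0087 7.3941]
tr(P') = 23.9552

0.1834 0.0262 -1.4476 -2.1354


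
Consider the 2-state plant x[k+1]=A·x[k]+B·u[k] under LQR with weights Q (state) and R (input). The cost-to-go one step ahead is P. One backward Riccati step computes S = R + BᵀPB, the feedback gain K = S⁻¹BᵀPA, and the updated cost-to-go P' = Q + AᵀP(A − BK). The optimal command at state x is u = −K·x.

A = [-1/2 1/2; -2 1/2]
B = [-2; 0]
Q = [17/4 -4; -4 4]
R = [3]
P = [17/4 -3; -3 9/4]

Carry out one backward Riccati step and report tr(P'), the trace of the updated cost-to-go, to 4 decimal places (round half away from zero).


BᵀP = [-8.5000 6.0000]
S = R + BᵀPB = [3] + [17.0000] = [20.0000]
BᵀPA = [-7.7500 -1.2500]
K = S⁻¹·BᵀPA = [-0.3875 -0.0625]
A−BK = [-1.2750 0.3750; -2.0000 0.5000]
AᵀP(A−BK) = [1.0594 -0.0469; -0.0469 0.0469]
P' = Q + AᵀP(A−BK) = [5.3094 -4.0469; -4.0469 4.0469]
tr(P') = 9.3563

9.3563
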